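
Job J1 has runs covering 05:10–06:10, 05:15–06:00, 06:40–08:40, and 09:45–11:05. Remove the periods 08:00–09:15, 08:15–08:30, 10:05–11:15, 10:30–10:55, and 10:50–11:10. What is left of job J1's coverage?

First set merges to 05:10–06:10, 06:40–08:40, 09:45–11:05.
Second set merges to 08:00–09:15, 10:05–11:15.
05:10–06:10 is untouched.
06:40–08:40 with B removed leaves 06:40–08:00.
09:45–11:05 with B removed leaves 09:45–10:05.

05:10–06:10, 06:40–08:00, 09:45–10:05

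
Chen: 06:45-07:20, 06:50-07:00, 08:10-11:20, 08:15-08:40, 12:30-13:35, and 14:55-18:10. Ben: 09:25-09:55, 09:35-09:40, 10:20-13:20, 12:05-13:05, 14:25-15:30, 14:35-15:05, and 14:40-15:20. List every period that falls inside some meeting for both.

09:25-09:55, 10:20-11:20, 12:30-13:20, 14:55-15:30

A, merged: 06:45-07:20, 08:10-11:20, 12:30-13:35, 14:55-18:10.
B, merged: 09:25-09:55, 10:20-13:20, 14:25-15:30.
06:45-07:20: no overlap with the second set.
08:10-11:20 meets the second set on 09:25-09:55, 10:20-11:20.
12:30-13:35 meets the second set on 12:30-13:20.
14:55-18:10 meets the second set on 14:55-15:30.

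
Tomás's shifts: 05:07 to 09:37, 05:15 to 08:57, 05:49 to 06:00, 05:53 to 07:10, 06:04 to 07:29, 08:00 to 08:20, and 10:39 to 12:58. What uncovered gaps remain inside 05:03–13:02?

05:03–05:07, 09:37–10:39, 12:58–13:02

The merged coverage is 05:07–09:37, 10:39–12:58.
Gaps within 05:03–13:02: 05:03–05:07, 09:37–10:39, 12:58–13:02.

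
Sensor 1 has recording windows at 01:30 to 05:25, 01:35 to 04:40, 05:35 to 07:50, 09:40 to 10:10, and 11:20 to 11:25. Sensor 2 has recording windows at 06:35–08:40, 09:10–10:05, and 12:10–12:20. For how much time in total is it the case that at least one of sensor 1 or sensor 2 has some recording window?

Merge the first list: 01:30-05:25, 05:35-07:50, 09:40-10:10, 11:20-11:25.
A ∪ B = 01:30-05:25, 05:35-08:40, 09:10-10:10, 11:20-11:25, 12:10-12:20.
Total: 3 h 55 min + 3 h 5 min + 1 h + 5 min + 10 min = 8 h 15 min.

8 h 15 min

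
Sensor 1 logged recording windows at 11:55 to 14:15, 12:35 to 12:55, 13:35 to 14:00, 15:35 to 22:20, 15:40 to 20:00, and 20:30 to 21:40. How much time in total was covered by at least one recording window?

Merged: 11:55–14:15, 15:35–22:20.
Lengths: 2 h 20 min + 6 h 45 min = 9 h 5 min.

9 h 5 min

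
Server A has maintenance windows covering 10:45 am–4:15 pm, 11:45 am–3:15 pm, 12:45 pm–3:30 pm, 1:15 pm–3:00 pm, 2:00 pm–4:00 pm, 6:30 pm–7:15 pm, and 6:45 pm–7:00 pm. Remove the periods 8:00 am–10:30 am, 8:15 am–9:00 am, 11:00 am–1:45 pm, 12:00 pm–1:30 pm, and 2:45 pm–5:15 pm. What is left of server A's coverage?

Merge the first list: 10:45 am–4:15 pm, 6:30 pm–7:15 pm.
Merge the second list: 8:00 am–10:30 am, 11:00 am–1:45 pm, 2:45 pm–5:15 pm.
10:45 am–4:15 pm minus B → 10:45 am–11:00 am, 1:45 pm–2:45 pm.
6:30 pm–7:15 pm: no B overlap → unchanged.

10:45 am–11:00 am, 1:45 pm–2:45 pm, 6:30 pm–7:15 pm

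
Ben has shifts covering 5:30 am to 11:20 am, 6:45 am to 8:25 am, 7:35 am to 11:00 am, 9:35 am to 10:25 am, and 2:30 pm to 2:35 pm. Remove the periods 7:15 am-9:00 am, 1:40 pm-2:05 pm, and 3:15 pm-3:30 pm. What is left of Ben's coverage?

5:30 am-7:15 am, 9:00 am-11:20 am, 2:30 pm-2:35 pm

Merge the first list: 5:30 am-11:20 am, 2:30 pm-2:35 pm.
5:30 am-11:20 am \ B = 5:30 am-7:15 am, 9:00 am-11:20 am.
2:30 pm-2:35 pm: nothing removed.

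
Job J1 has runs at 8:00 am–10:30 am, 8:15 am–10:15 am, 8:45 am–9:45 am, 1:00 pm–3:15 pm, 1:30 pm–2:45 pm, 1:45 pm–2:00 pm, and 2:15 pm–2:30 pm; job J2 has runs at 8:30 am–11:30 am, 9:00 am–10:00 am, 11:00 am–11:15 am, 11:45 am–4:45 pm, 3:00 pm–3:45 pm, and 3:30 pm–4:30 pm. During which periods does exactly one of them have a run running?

Merge the first list: 8:00 am–10:30 am, 1:00 pm–3:15 pm.
Merge the second list: 8:30 am–11:30 am, 11:45 am–4:45 pm.
A but not B: 8:00 am–8:30 am.
B but not A: 10:30 am–11:30 am, 11:45 am–1:00 pm, 3:15 pm–4:45 pm.
Combining gives A △ B.

8:00 am–8:30 am, 10:30 am–11:30 am, 11:45 am–1:00 pm, 3:15 pm–4:45 pm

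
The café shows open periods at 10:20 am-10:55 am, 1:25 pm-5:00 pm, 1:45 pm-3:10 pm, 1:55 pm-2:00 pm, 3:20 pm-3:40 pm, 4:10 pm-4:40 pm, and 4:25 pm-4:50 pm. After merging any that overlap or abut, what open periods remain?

10:20 am–10:55 am, 1:25 pm–5:00 pm

1:25 pm–5:00 pm is disjoint → start new block.
1:45 pm–3:10 pm overlaps/touches 1:25 pm–5:00 pm → extend to 1:25 pm–5:00 pm.
1:55 pm–2:00 pm overlaps/touches 1:25 pm–5:00 pm → extend to 1:25 pm–5:00 pm.
3:20 pm–3:40 pm overlaps/touches 1:25 pm–5:00 pm → extend to 1:25 pm–5:00 pm.
4:10 pm–4:40 pm overlaps/touches 1:25 pm–5:00 pm → extend to 1:25 pm–5:00 pm.
4:25 pm–4:50 pm overlaps/touches 1:25 pm–5:00 pm → extend to 1:25 pm–5:00 pm.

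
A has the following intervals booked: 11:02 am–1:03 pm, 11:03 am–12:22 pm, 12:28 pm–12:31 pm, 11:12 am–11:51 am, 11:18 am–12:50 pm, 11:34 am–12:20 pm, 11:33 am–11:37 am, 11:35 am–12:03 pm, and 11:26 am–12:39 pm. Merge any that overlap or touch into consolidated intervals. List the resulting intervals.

Sort by start: 11:02 am–1:03 pm, 11:03 am–12:22 pm, 11:12 am–11:51 am, 11:18 am–12:50 pm, 11:26 am–12:39 pm, 11:33 am–11:37 am, 11:34 am–12:20 pm, 11:35 am–12:03 pm, 12:28 pm–12:31 pm.
11:03 am–12:22 pm overlaps/touches 11:02 am–1:03 pm → extend to 11:02 am–1:03 pm.
11:12 am–11:51 am overlaps/touches 11:02 am–1:03 pm → extend to 11:02 am–1:03 pm.
11:18 am–12:50 pm overlaps/touches 11:02 am–1:03 pm → extend to 11:02 am–1:03 pm.
11:26 am–12:39 pm overlaps/touches 11:02 am–1:03 pm → extend to 11:02 am–1:03 pm.
11:33 am–11:37 am overlaps/touches 11:02 am–1:03 pm → extend to 11:02 am–1:03 pm.
11:34 am–12:20 pm overlaps/touches 11:02 am–1:03 pm → extend to 11:02 am–1:03 pm.
11:35 am–12:03 pm overlaps/touches 11:02 am–1:03 pm → extend to 11:02 am–1:03 pm.
12:28 pm–12:31 pm overlaps/touches 11:02 am–1:03 pm → extend to 11:02 am–1:03 pm.

11:02 am–1:03 pm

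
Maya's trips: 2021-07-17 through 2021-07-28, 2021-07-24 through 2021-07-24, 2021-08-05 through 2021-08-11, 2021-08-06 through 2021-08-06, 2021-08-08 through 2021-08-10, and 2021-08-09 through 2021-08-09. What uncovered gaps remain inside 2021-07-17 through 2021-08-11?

The merged coverage is 2021-07-17 through 2021-07-28, 2021-08-05 through 2021-08-11.
Gaps within 2021-07-17 through 2021-08-11: 2021-07-29 through 2021-08-04.

2021-07-29 through 2021-08-04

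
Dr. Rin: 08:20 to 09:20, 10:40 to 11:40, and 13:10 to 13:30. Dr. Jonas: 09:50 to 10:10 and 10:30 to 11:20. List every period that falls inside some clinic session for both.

10:40–11:20

08:20–09:20 meets no B interval.
10:40–11:40 ∩ B → 10:40–11:20.
13:10–13:30 meets no B interval.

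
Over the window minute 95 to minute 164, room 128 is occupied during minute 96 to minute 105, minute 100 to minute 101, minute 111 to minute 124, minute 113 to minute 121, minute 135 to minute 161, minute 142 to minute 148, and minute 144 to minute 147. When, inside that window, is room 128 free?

Covered (merged): minute 96 to minute 105, minute 111 to minute 124, minute 135 to minute 161.
Uncovered inside minute 95 to minute 164: minute 95 to minute 96, minute 105 to minute 111, minute 124 to minute 135, minute 161 to minute 164.

minute 95 to minute 96, minute 105 to minute 111, minute 124 to minute 135, minute 161 to minute 164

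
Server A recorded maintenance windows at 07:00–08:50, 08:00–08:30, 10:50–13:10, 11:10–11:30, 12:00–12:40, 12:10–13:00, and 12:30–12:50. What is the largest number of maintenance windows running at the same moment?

Walk the sorted start/end points keeping a running depth.
The depth first hits 4 at 12:30.

4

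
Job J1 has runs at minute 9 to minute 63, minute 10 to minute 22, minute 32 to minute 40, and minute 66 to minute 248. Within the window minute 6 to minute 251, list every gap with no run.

Covered (merged): minute 9 to minute 63, minute 66 to minute 248.
Uncovered inside minute 6 to minute 251: minute 6 to minute 9, minute 63 to minute 66, minute 248 to minute 251.

minute 6 to minute 9, minute 63 to minute 66, minute 248 to minute 251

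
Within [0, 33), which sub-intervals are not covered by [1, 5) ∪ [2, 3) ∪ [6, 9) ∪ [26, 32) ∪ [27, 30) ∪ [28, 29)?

After merging, the occupied span is [1, 5), [6, 9), [26, 32).
Uncovered inside [0, 33): [0, 1), [5, 6), [9, 26), [32, 33).

[0, 1) ∪ [5, 6) ∪ [9, 26) ∪ [32, 33)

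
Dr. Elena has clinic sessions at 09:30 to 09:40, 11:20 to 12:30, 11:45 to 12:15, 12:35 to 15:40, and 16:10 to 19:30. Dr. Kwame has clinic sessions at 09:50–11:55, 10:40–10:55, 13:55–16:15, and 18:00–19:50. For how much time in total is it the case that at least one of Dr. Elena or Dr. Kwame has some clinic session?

10 h 5 min

Merge the first list: 09:30–09:40, 11:20–12:30, 12:35–15:40, 16:10–19:30.
Merge the second list: 09:50–11:55, 13:55–16:15, 18:00–19:50.
A ∪ B = 09:30–09:40, 09:50–12:30, 12:35–19:50.
Total: 10 min + 2 h 40 min + 7 h 15 min = 10 h 5 min.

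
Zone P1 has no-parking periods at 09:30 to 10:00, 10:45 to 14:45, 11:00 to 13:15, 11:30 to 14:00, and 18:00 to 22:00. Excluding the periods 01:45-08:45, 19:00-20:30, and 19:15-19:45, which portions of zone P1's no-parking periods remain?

Merge the first list: 09:30–10:00, 10:45–14:45, 18:00–22:00.
Merge the second list: 01:45–08:45, 19:00–20:30.
09:30–10:00: nothing removed.
10:45–14:45: nothing removed.
18:00–22:00 \ B = 18:00–19:00, 20:30–22:00.

09:30–10:00, 10:45–14:45, 18:00–19:00, 20:30–22:00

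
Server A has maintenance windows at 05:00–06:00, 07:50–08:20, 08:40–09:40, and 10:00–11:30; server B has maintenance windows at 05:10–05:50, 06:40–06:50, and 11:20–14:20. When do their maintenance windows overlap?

05:10–05:50, 11:20–11:30

05:00–06:00 ∩ B → 05:10–05:50.
07:50–08:20 meets no B interval.
08:40–09:40 meets no B interval.
10:00–11:30 ∩ B → 11:20–11:30.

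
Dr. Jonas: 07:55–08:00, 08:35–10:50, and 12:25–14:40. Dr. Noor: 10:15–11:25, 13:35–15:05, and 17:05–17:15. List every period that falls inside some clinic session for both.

10:15–10:50, 13:35–14:40

07:55–08:00 meets no B interval.
08:35–10:50 ∩ B → 10:15–10:50.
12:25–14:40 ∩ B → 13:35–14:40.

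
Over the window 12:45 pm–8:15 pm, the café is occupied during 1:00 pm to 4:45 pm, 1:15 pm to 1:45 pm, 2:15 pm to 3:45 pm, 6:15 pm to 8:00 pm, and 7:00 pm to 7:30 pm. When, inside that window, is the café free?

The merged coverage is 1:00 pm-4:45 pm, 6:15 pm-8:00 pm.
Complement within 12:45 pm-8:15 pm: 12:45 pm-1:00 pm, 4:45 pm-6:15 pm, 8:00 pm-8:15 pm.

12:45 pm-1:00 pm, 4:45 pm-6:15 pm, 8:00 pm-8:15 pm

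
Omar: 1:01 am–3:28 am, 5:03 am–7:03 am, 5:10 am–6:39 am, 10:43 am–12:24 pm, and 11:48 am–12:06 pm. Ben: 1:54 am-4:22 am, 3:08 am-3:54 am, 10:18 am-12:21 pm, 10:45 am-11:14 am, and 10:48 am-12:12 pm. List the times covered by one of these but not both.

1:01 am-1:54 am, 3:28 am-4:22 am, 5:03 am-7:03 am, 10:18 am-10:43 am, 12:21 pm-12:24 pm

A, merged: 1:01 am-3:28 am, 5:03 am-7:03 am, 10:43 am-12:24 pm.
B, merged: 1:54 am-4:22 am, 10:18 am-12:21 pm.
Only in the first: 1:01 am-1:54 am, 5:03 am-7:03 am, 12:21 pm-12:24 pm.
Only in the second: 3:28 am-4:22 am, 10:18 am-10:43 am.
Together these are the periods covered by exactly one.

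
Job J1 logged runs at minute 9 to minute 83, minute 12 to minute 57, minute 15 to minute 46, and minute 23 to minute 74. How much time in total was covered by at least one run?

Merged: minute 9 to minute 83.
Length: 74 minutes.

74 minutes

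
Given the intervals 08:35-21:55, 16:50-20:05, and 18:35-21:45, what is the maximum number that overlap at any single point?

3

Sweep endpoints in order; track running count of active intervals.
Peak of 3 reached at 18:35.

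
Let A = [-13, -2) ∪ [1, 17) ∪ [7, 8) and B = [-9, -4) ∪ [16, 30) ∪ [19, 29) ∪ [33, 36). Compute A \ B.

First set merges to [-13, -2), [1, 17).
Second set merges to [-9, -4), [16, 30), [33, 36).
[-13, -2) minus B → [-13, -9), [-4, -2).
[1, 17) minus B → [1, 16).

[-13, -9) ∪ [-4, -2) ∪ [1, 16)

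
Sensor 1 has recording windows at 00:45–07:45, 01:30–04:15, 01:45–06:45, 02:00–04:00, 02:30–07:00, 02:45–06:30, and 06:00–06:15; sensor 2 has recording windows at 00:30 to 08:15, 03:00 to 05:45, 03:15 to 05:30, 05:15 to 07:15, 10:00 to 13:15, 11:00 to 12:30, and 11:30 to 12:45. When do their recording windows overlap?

Merge the first list: 00:45-07:45.
Merge the second list: 00:30-08:15, 10:00-13:15.
00:45-07:45 ∩ B → 00:45-07:45.

00:45-07:45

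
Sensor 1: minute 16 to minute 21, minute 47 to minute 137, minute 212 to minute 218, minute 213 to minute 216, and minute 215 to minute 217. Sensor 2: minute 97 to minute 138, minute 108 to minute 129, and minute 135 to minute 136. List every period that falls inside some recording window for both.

minute 97 to minute 137

First set merges to minute 16 to minute 21, minute 47 to minute 137, minute 212 to minute 218.
Second set merges to minute 97 to minute 138.
minute 16 to minute 21 meets no B interval.
minute 47 to minute 137 ∩ B → minute 97 to minute 137.
minute 212 to minute 218 meets no B interval.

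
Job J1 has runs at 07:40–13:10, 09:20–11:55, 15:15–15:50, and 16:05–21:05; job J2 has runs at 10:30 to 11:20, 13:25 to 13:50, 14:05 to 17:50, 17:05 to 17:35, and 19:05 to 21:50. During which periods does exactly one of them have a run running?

07:40-10:30, 11:20-13:10, 13:25-13:50, 14:05-15:15, 15:50-16:05, 17:50-19:05, 21:05-21:50

Merge the first list: 07:40-13:10, 15:15-15:50, 16:05-21:05.
Merge the second list: 10:30-11:20, 13:25-13:50, 14:05-17:50, 19:05-21:50.
Only in the first: 07:40-10:30, 11:20-13:10, 17:50-19:05.
Only in the second: 13:25-13:50, 14:05-15:15, 15:50-16:05, 21:05-21:50.
Together these are the periods covered by exactly one.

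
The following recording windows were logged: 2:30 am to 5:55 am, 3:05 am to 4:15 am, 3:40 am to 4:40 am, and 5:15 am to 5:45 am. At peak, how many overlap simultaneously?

Walk the sorted start/end points keeping a running depth.
The depth first hits 3 at 3:40 am.

3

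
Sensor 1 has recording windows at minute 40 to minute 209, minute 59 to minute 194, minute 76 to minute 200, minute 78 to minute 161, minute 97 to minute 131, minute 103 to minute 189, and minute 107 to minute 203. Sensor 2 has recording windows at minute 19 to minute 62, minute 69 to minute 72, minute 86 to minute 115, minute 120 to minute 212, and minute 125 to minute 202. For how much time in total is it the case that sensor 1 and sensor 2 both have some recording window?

143 minutes

A, merged: minute 40 to minute 209.
B, merged: minute 19 to minute 62, minute 69 to minute 72, minute 86 to minute 115, minute 120 to minute 212.
A ∩ B = minute 40 to minute 62, minute 69 to minute 72, minute 86 to minute 115, minute 120 to minute 209.
Total: 22 minutes + 3 minutes + 29 minutes + 89 minutes = 143 minutes.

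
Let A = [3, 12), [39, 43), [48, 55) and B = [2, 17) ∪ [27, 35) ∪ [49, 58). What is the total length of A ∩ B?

A ∩ B = [3, 12), [49, 55).
Total: 9 + 6 = 15.

15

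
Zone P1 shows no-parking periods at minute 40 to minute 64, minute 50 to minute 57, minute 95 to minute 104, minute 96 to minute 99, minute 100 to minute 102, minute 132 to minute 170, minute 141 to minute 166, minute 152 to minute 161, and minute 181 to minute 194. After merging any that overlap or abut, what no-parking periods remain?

minute 40 to minute 64, minute 95 to minute 104, minute 132 to minute 170, minute 181 to minute 194

minute 50 to minute 57 overlaps/touches minute 40 to minute 64 → extend to minute 40 to minute 64.
minute 95 to minute 104 is disjoint → start new block.
minute 96 to minute 99 overlaps/touches minute 95 to minute 104 → extend to minute 95 to minute 104.
minute 100 to minute 102 overlaps/touches minute 95 to minute 104 → extend to minute 95 to minute 104.
minute 132 to minute 170 is disjoint → start new block.
minute 141 to minute 166 overlaps/touches minute 132 to minute 170 → extend to minute 132 to minute 170.
minute 152 to minute 161 overlaps/touches minute 132 to minute 170 → extend to minute 132 to minute 170.
minute 181 to minute 194 is disjoint → start new block.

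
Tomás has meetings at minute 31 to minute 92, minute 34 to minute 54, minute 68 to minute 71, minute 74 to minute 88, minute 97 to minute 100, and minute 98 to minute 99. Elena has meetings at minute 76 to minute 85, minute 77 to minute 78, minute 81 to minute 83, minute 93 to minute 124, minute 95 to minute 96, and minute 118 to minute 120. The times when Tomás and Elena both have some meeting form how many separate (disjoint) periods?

2

Merge the first list: minute 31 to minute 92, minute 97 to minute 100.
Merge the second list: minute 76 to minute 85, minute 93 to minute 124.
A ∩ B = minute 76 to minute 85, minute 97 to minute 100.
That is 2 disjoint pieces.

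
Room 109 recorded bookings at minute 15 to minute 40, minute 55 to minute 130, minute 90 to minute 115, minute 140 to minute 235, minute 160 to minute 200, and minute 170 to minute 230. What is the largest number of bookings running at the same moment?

Walk the sorted start/end points keeping a running depth.
The depth first hits 3 at minute 170.

3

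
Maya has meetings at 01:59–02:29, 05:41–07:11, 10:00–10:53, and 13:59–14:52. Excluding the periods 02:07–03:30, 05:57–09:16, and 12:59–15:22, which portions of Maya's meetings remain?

01:59-02:29 minus B → 01:59-02:07.
05:41-07:11 minus B → 05:41-05:57.
10:00-10:53: no B overlap → unchanged.
13:59-14:52: fully covered by B → removed.

01:59-02:07, 05:41-05:57, 10:00-10:53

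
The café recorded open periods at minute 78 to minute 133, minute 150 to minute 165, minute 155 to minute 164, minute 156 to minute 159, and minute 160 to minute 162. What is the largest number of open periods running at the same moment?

3

Walk the sorted start/end points keeping a running depth.
The depth first hits 3 at minute 156.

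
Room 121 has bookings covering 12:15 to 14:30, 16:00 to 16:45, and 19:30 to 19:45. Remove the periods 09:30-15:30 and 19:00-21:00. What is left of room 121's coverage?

12:15–14:30: entirely removed.
16:00–16:45: nothing removed.
19:30–19:45: entirely removed.

16:00–16:45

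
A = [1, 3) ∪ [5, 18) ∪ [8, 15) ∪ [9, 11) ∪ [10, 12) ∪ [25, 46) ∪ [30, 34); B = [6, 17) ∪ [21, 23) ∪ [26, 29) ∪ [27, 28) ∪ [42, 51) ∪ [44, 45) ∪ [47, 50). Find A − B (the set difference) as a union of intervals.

[1, 3) ∪ [5, 6) ∪ [17, 18) ∪ [25, 26) ∪ [29, 42)

First set merges to [1, 3), [5, 18), [25, 46).
Second set merges to [6, 17), [21, 23), [26, 29), [42, 51).
[1, 3): no B overlap → unchanged.
[5, 18) minus B → [5, 6), [17, 18).
[25, 46) minus B → [25, 26), [29, 42).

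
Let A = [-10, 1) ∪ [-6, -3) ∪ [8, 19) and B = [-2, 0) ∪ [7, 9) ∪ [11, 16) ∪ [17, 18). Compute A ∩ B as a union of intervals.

Merge the first list: [-10, 1), [8, 19).
[-10, 1) meets the second set on [-2, 0).
[8, 19) meets the second set on [8, 9), [11, 16), [17, 18).

[-2, 0) ∪ [8, 9) ∪ [11, 16) ∪ [17, 18)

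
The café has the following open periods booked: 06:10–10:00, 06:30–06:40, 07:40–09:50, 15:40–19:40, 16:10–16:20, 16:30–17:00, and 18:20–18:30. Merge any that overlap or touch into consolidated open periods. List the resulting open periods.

06:30–06:40 overlaps/touches 06:10–10:00 → extend to 06:10–10:00.
07:40–09:50 overlaps/touches 06:10–10:00 → extend to 06:10–10:00.
15:40–19:40 is disjoint → start new block.
16:10–16:20 overlaps/touches 15:40–19:40 → extend to 15:40–19:40.
16:30–17:00 overlaps/touches 15:40–19:40 → extend to 15:40–19:40.
18:20–18:30 overlaps/touches 15:40–19:40 → extend to 15:40–19:40.

06:10–10:00, 15:40–19:40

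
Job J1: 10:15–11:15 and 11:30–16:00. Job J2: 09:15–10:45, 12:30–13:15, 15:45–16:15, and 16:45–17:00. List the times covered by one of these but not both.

Only in the first: 10:45-11:15, 11:30-12:30, 13:15-15:45.
Only in the second: 09:15-10:15, 16:00-16:15, 16:45-17:00.
Together these are the periods covered by exactly one.

09:15-10:15, 10:45-11:15, 11:30-12:30, 13:15-15:45, 16:00-16:15, 16:45-17:00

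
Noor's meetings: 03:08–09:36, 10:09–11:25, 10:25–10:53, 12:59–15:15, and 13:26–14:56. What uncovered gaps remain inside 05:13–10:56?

09:36-10:09

The merged coverage is 03:08-09:36, 10:09-11:25, 12:59-15:15.
Gaps within 05:13-10:56: 09:36-10:09.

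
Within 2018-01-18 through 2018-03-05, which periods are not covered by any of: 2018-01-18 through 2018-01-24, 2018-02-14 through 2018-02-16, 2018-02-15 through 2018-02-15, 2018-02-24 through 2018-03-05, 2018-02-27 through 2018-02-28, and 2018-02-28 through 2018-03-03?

Covered (merged): 2018-01-18 through 2018-01-24, 2018-02-14 through 2018-02-16, 2018-02-24 through 2018-03-05.
Uncovered inside 2018-01-18 through 2018-03-05: 2018-01-25 through 2018-02-13, 2018-02-17 through 2018-02-23.

2018-01-25 through 2018-02-13, 2018-02-17 through 2018-02-23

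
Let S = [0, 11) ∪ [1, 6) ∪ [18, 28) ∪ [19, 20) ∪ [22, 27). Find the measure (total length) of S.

Merged: [0, 11), [18, 28).
Lengths: 11 + 10 = 21.

21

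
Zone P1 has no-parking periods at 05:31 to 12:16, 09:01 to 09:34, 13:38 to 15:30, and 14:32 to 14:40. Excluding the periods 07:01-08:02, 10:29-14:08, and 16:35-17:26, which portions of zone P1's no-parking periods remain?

05:31–07:01, 08:02–10:29, 14:08–15:30

A, merged: 05:31–12:16, 13:38–15:30.
05:31–12:16 \ B = 05:31–07:01, 08:02–10:29.
13:38–15:30 \ B = 14:08–15:30.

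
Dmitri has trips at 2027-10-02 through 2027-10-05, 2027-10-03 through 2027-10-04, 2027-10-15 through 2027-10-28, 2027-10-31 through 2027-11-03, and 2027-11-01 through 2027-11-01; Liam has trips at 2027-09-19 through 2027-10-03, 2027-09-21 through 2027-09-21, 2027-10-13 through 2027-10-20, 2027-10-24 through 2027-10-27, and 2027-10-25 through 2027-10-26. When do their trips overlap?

2027-10-02 through 2027-10-03, 2027-10-15 through 2027-10-20, 2027-10-24 through 2027-10-27

A, merged: 2027-10-02 through 2027-10-05, 2027-10-15 through 2027-10-28, 2027-10-31 through 2027-11-03.
B, merged: 2027-09-19 through 2027-10-03, 2027-10-13 through 2027-10-20, 2027-10-24 through 2027-10-27.
2027-10-02 through 2027-10-05 ∩ B → 2027-10-02 through 2027-10-03.
2027-10-15 through 2027-10-28 ∩ B → 2027-10-15 through 2027-10-20, 2027-10-24 through 2027-10-27.
2027-10-31 through 2027-11-03 meets no B interval.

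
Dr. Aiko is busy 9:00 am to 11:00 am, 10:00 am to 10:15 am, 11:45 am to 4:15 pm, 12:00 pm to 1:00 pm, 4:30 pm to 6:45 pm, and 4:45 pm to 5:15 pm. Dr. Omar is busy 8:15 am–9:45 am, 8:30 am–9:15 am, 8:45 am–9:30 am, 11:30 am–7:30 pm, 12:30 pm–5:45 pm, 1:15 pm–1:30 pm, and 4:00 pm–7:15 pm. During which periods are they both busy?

9:00 am–9:45 am, 11:45 am–4:15 pm, 4:30 pm–6:45 pm

First set merges to 9:00 am–11:00 am, 11:45 am–4:15 pm, 4:30 pm–6:45 pm.
Second set merges to 8:15 am–9:45 am, 11:30 am–7:30 pm.
9:00 am–11:00 am meets the second set on 9:00 am–9:45 am.
11:45 am–4:15 pm meets the second set on 11:45 am–4:15 pm.
4:30 pm–6:45 pm meets the second set on 4:30 pm–6:45 pm.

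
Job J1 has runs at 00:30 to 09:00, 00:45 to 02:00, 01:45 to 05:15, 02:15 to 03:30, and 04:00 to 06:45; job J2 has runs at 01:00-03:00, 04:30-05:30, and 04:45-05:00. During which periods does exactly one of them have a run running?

00:30-01:00, 03:00-04:30, 05:30-09:00

Merge the first list: 00:30-09:00.
Merge the second list: 01:00-03:00, 04:30-05:30.
Only in the first: 00:30-01:00, 03:00-04:30, 05:30-09:00.
Only in the second: none.
Together these are the periods covered by exactly one.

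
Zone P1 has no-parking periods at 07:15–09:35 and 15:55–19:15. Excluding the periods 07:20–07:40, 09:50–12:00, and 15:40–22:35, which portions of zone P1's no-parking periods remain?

07:15–07:20, 07:40–09:35

07:15–09:35 with B removed leaves 07:15–07:20, 07:40–09:35.
15:55–19:15 lies entirely inside B → drops out.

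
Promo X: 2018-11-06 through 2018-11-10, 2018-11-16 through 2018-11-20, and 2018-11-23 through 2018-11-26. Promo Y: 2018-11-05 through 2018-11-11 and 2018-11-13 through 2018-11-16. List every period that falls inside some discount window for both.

2018-11-06 through 2018-11-10 overlaps B on 2018-11-06 through 2018-11-10.
2018-11-16 through 2018-11-20 overlaps B on 2018-11-16 through 2018-11-16.
2018-11-23 through 2018-11-26 falls entirely outside B.

2018-11-06 through 2018-11-10, 2018-11-16 through 2018-11-16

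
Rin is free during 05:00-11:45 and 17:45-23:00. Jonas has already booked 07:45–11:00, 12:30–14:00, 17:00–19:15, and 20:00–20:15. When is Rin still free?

05:00–11:45 \ B = 05:00–07:45, 11:00–11:45.
17:45–23:00 \ B = 19:15–20:00, 20:15–23:00.

05:00–07:45, 11:00–11:45, 19:15–20:00, 20:15–23:00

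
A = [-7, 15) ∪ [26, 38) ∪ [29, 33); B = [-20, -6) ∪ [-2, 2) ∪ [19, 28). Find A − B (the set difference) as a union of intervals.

[-6, -2) ∪ [2, 15) ∪ [28, 38)

First set merges to [-7, 15), [26, 38).
[-7, 15) minus B → [-6, -2), [2, 15).
[26, 38) minus B → [28, 38).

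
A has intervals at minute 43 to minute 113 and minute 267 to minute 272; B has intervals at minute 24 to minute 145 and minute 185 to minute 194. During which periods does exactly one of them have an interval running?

A \ B = minute 267 to minute 272.
B \ A = minute 24 to minute 43, minute 113 to minute 145, minute 185 to minute 194.
Union of the two gives the symmetric difference.

minute 24 to minute 43, minute 113 to minute 145, minute 185 to minute 194, minute 267 to minute 272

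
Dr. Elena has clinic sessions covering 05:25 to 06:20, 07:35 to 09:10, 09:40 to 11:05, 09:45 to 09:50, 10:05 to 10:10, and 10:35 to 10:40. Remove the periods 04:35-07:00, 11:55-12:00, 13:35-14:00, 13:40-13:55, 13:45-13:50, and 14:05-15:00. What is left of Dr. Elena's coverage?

A, merged: 05:25–06:20, 07:35–09:10, 09:40–11:05.
B, merged: 04:35–07:00, 11:55–12:00, 13:35–14:00, 14:05–15:00.
05:25–06:20: fully covered by B → removed.
07:35–09:10: no B overlap → unchanged.
09:40–11:05: no B overlap → unchanged.

07:35–09:10, 09:40–11:05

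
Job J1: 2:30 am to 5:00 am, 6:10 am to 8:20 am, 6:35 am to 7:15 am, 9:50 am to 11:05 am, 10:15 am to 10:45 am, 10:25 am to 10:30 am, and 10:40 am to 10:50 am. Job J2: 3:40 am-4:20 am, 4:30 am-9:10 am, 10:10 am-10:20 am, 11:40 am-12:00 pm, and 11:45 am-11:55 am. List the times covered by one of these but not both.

2:30 am–3:40 am, 4:20 am–4:30 am, 5:00 am–6:10 am, 8:20 am–9:10 am, 9:50 am–10:10 am, 10:20 am–11:05 am, 11:40 am–12:00 pm

First set merges to 2:30 am–5:00 am, 6:10 am–8:20 am, 9:50 am–11:05 am.
Second set merges to 3:40 am–4:20 am, 4:30 am–9:10 am, 10:10 am–10:20 am, 11:40 am–12:00 pm.
A \ B = 2:30 am–3:40 am, 4:20 am–4:30 am, 9:50 am–10:10 am, 10:20 am–11:05 am.
B \ A = 5:00 am–6:10 am, 8:20 am–9:10 am, 11:40 am–12:00 pm.
Union of the two gives the symmetric difference.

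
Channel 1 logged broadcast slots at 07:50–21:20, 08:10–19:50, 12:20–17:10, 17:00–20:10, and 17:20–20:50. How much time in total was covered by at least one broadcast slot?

Merged: 07:50–21:20.
Length: 13 h 30 min.

13 h 30 min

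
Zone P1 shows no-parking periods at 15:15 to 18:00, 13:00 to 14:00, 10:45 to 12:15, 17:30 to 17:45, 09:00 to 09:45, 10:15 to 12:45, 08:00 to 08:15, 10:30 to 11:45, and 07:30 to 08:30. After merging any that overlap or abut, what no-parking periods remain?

07:30-08:30, 09:00-09:45, 10:15-12:45, 13:00-14:00, 15:15-18:00

Sort by start: 07:30-08:30, 08:00-08:15, 09:00-09:45, 10:15-12:45, 10:30-11:45, 10:45-12:15, 13:00-14:00, 15:15-18:00, 17:30-17:45.
08:00-08:15 overlaps/touches 07:30-08:30 → extend to 07:30-08:30.
09:00-09:45 is disjoint → start new block.
10:15-12:45 is disjoint → start new block.
10:30-11:45 overlaps/touches 10:15-12:45 → extend to 10:15-12:45.
10:45-12:15 overlaps/touches 10:15-12:45 → extend to 10:15-12:45.
13:00-14:00 is disjoint → start new block.
15:15-18:00 is disjoint → start new block.
17:30-17:45 overlaps/touches 15:15-18:00 → extend to 15:15-18:00.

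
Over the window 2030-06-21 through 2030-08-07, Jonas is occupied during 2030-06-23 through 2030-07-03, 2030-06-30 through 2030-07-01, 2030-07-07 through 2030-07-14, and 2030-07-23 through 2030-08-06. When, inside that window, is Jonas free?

2030-06-21 through 2030-06-22, 2030-07-04 through 2030-07-06, 2030-07-15 through 2030-07-22, 2030-08-07 through 2030-08-07

The merged coverage is 2030-06-23 through 2030-07-03, 2030-07-07 through 2030-07-14, 2030-07-23 through 2030-08-06.
Gaps within 2030-06-21 through 2030-08-07: 2030-06-21 through 2030-06-22, 2030-07-04 through 2030-07-06, 2030-07-15 through 2030-07-22, 2030-08-07 through 2030-08-07.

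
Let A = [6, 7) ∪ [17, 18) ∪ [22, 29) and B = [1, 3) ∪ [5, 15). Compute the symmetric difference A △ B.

A \ B = [17, 18), [22, 29).
B \ A = [1, 3), [5, 6), [7, 15).
Union of the two gives the symmetric difference.

[1, 3) ∪ [5, 6) ∪ [7, 15) ∪ [17, 18) ∪ [22, 29)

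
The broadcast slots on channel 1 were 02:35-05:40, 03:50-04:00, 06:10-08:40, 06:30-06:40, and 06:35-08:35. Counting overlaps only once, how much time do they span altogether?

5 h 35 min

Merged: 02:35-05:40, 06:10-08:40.
Lengths: 3 h 5 min + 2 h 30 min = 5 h 35 min.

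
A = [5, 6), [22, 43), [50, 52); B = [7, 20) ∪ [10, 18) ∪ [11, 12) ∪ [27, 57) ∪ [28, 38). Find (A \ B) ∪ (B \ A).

[5, 6) ∪ [7, 20) ∪ [22, 27) ∪ [43, 50) ∪ [52, 57)

Merge the second list: [7, 20), [27, 57).
A \ B = [5, 6), [22, 27).
B \ A = [7, 20), [43, 50), [52, 57).
Union of the two gives the symmetric difference.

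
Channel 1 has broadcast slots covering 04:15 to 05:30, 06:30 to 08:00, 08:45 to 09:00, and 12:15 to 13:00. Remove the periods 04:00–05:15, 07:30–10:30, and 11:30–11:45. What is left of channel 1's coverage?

05:15–05:30, 06:30–07:30, 12:15–13:00

04:15–05:30 \ B = 05:15–05:30.
06:30–08:00 \ B = 06:30–07:30.
08:45–09:00: entirely removed.
12:15–13:00: nothing removed.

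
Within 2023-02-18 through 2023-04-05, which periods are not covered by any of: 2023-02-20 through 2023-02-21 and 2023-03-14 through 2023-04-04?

The merged coverage is 2023-02-20 through 2023-02-21, 2023-03-14 through 2023-04-04.
Uncovered inside 2023-02-18 through 2023-04-05: 2023-02-18 through 2023-02-19, 2023-02-22 through 2023-03-13, 2023-04-05 through 2023-04-05.

2023-02-18 through 2023-02-19, 2023-02-22 through 2023-03-13, 2023-04-05 through 2023-04-05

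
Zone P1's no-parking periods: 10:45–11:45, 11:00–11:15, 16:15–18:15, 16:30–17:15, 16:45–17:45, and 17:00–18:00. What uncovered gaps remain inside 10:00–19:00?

10:00–10:45, 11:45–16:15, 18:15–19:00

The merged coverage is 10:45–11:45, 16:15–18:15.
Complement within 10:00–19:00: 10:00–10:45, 11:45–16:15, 18:15–19:00.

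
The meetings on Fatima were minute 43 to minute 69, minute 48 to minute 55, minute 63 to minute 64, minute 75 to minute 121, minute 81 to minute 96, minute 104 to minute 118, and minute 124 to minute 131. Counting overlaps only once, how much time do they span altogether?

Merged: minute 43 to minute 69, minute 75 to minute 121, minute 124 to minute 131.
Lengths: 26 minutes + 46 minutes + 7 minutes = 79 minutes.

79 minutes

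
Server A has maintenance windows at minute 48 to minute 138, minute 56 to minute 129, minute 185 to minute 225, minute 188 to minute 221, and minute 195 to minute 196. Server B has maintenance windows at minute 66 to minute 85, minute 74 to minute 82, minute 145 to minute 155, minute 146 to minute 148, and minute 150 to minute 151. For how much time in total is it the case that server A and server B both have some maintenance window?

First set merges to minute 48 to minute 138, minute 185 to minute 225.
Second set merges to minute 66 to minute 85, minute 145 to minute 155.
A ∩ B = minute 66 to minute 85.
Total: 19 minutes.

19 minutes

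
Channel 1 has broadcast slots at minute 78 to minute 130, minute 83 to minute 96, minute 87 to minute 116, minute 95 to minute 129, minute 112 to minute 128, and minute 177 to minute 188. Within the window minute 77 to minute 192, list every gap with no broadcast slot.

minute 77 to minute 78, minute 130 to minute 177, minute 188 to minute 192

Covered (merged): minute 78 to minute 130, minute 177 to minute 188.
Uncovered inside minute 77 to minute 192: minute 77 to minute 78, minute 130 to minute 177, minute 188 to minute 192.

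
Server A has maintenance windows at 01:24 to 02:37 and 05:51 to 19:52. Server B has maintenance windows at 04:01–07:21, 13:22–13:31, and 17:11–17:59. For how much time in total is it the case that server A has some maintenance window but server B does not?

12 h 47 min

A \ B = 01:24-02:37, 07:21-13:22, 13:31-17:11, 17:59-19:52.
Total: 1 h 13 min + 6 h 1 min + 3 h 40 min + 1 h 53 min = 12 h 47 min.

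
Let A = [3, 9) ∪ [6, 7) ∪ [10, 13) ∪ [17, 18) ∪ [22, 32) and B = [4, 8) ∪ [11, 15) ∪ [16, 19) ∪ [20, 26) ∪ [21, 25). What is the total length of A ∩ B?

11

A, merged: [3, 9), [10, 13), [17, 18), [22, 32).
B, merged: [4, 8), [11, 15), [16, 19), [20, 26).
A ∩ B = [4, 8), [11, 13), [17, 18), [22, 26).
Total: 4 + 2 + 1 + 4 = 11.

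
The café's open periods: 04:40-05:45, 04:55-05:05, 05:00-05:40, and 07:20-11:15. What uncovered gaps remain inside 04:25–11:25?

04:25–04:40, 05:45–07:20, 11:15–11:25

After merging, the occupied span is 04:40–05:45, 07:20–11:15.
Gaps within 04:25–11:25: 04:25–04:40, 05:45–07:20, 11:15–11:25.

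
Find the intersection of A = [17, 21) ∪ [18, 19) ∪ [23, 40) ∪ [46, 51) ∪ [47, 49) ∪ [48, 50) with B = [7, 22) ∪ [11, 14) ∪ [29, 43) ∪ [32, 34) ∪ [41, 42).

Merge the first list: [17, 21), [23, 40), [46, 51).
Merge the second list: [7, 22), [29, 43).
[17, 21) overlaps B on [17, 21).
[23, 40) overlaps B on [29, 40).
[46, 51) falls entirely outside B.

[17, 21) ∪ [29, 40)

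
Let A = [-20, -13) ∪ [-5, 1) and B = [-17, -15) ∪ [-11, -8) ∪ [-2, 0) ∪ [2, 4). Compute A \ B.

[-20, -17) ∪ [-15, -13) ∪ [-5, -2) ∪ [0, 1)

[-20, -13) minus B → [-20, -17), [-15, -13).
[-5, 1) minus B → [-5, -2), [0, 1).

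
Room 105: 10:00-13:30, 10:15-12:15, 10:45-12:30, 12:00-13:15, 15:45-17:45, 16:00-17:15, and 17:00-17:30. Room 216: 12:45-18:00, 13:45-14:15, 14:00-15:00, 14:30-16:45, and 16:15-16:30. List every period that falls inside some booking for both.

12:45-13:30, 15:45-17:45

First set merges to 10:00-13:30, 15:45-17:45.
Second set merges to 12:45-18:00.
10:00-13:30 ∩ B → 12:45-13:30.
15:45-17:45 ∩ B → 15:45-17:45.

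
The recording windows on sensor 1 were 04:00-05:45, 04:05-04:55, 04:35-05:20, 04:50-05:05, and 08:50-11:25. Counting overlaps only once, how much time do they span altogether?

4 h 20 min

Merged: 04:00–05:45, 08:50–11:25.
Lengths: 1 h 45 min + 2 h 35 min = 4 h 20 min.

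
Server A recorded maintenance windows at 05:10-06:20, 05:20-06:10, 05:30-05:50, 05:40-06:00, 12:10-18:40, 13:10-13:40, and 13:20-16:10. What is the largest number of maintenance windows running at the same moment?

At 05:40, 4 of the intervals are simultaneously active.
No point has more.

4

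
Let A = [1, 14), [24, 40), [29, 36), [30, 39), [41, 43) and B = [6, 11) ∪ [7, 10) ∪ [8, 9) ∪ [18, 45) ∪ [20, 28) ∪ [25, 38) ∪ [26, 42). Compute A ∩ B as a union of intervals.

A, merged: [1, 14), [24, 40), [41, 43).
B, merged: [6, 11), [18, 45).
[1, 14) overlaps B on [6, 11).
[24, 40) overlaps B on [24, 40).
[41, 43) overlaps B on [41, 43).

[6, 11) ∪ [24, 40) ∪ [41, 43)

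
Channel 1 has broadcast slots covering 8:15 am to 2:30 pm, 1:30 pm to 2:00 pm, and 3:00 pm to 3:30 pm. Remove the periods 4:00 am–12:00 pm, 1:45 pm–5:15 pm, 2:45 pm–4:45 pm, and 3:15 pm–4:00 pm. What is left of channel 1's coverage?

12:00 pm-1:45 pm

First set merges to 8:15 am-2:30 pm, 3:00 pm-3:30 pm.
Second set merges to 4:00 am-12:00 pm, 1:45 pm-5:15 pm.
8:15 am-2:30 pm \ B = 12:00 pm-1:45 pm.
3:00 pm-3:30 pm: entirely removed.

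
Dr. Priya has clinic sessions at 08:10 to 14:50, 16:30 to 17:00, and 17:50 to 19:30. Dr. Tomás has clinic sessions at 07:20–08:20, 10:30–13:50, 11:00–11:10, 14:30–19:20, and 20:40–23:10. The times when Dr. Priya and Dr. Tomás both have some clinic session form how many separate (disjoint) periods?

Merge the second list: 07:20-08:20, 10:30-13:50, 14:30-19:20, 20:40-23:10.
A ∩ B = 08:10-08:20, 10:30-13:50, 14:30-14:50, 16:30-17:00, 17:50-19:20.
That is 5 disjoint pieces.

5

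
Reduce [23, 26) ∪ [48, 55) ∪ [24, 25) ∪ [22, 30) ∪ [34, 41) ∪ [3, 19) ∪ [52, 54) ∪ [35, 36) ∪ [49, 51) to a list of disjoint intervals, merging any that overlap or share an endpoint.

Sort by start: [3, 19), [22, 30), [23, 26), [24, 25), [34, 41), [35, 36), [48, 55), [49, 51), [52, 54).
[22, 30) is disjoint → start new block.
[23, 26) overlaps/touches [22, 30) → extend to [22, 30).
[24, 25) overlaps/touches [22, 30) → extend to [22, 30).
[34, 41) is disjoint → start new block.
[35, 36) overlaps/touches [34, 41) → extend to [34, 41).
[48, 55) is disjoint → start new block.
[49, 51) overlaps/touches [48, 55) → extend to [48, 55).
[52, 54) overlaps/touches [48, 55) → extend to [48, 55).

[3, 19) ∪ [22, 30) ∪ [34, 41) ∪ [48, 55)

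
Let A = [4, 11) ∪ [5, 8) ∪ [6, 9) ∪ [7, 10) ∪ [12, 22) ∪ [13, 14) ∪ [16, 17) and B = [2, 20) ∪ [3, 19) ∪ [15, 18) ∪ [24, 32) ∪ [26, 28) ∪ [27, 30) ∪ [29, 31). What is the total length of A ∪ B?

A, merged: [4, 11), [12, 22).
B, merged: [2, 20), [24, 32).
A ∪ B = [2, 22), [24, 32).
Total: 20 + 8 = 28.

28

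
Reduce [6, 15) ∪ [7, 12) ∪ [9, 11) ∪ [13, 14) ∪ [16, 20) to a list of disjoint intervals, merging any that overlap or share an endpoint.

[7, 12) overlaps/touches [6, 15) → extend to [6, 15).
[9, 11) overlaps/touches [6, 15) → extend to [6, 15).
[13, 14) overlaps/touches [6, 15) → extend to [6, 15).
[16, 20) is disjoint → start new block.

[6, 15) ∪ [16, 20)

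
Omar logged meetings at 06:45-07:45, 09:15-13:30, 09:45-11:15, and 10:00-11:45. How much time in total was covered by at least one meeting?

5 h 15 min

Merged: 06:45–07:45, 09:15–13:30.
Lengths: 1 h + 4 h 15 min = 5 h 15 min.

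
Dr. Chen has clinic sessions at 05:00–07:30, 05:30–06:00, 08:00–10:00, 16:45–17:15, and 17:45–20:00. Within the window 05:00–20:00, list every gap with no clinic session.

The merged coverage is 05:00–07:30, 08:00–10:00, 16:45–17:15, 17:45–20:00.
Uncovered inside 05:00–20:00: 07:30–08:00, 10:00–16:45, 17:15–17:45.

07:30–08:00, 10:00–16:45, 17:15–17:45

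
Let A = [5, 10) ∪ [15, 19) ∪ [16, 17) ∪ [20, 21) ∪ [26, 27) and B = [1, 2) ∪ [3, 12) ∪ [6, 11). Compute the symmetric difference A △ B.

A, merged: [5, 10), [15, 19), [20, 21), [26, 27).
B, merged: [1, 2), [3, 12).
A but not B: [15, 19), [20, 21), [26, 27).
B but not A: [1, 2), [3, 5), [10, 12).
Combining gives A △ B.

[1, 2) ∪ [3, 5) ∪ [10, 12) ∪ [15, 19) ∪ [20, 21) ∪ [26, 27)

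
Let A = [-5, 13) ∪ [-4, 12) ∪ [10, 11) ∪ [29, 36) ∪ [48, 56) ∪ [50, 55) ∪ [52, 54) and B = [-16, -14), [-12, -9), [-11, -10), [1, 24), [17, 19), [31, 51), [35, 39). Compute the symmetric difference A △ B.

First set merges to [-5, 13), [29, 36), [48, 56).
Second set merges to [-16, -14), [-12, -9), [1, 24), [31, 51).
Only in the first: [-5, 1), [29, 31), [51, 56).
Only in the second: [-16, -14), [-12, -9), [13, 24), [36, 48).
Together these are the periods covered by exactly one.

[-16, -14) ∪ [-12, -9) ∪ [-5, 1) ∪ [13, 24) ∪ [29, 31) ∪ [36, 48) ∪ [51, 56)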